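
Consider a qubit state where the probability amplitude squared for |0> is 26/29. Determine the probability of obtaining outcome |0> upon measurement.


|alpha|^2 = 26/29 = 0.8966
|beta|^2 = 1 - 26/29 = 3/29 = 0.1034
P(|0>) = |alpha|^2 = 0.8966

0.8966


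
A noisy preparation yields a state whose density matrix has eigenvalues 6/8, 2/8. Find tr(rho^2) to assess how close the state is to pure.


tr(rho^2) = sum of eigenvalues squared
= (6/8)^2 + (2/8)^2
= (36 + 4) / 64
= 40/64
= 0.6250

0.6250


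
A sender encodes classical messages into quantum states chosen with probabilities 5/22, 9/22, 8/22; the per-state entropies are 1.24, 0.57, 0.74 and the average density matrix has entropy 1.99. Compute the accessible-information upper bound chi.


chi = S(rho) - sum_i p_i * S(rho_i)
Weighted entropy = 5/22 * 1.24 + 9/22 * 0.57 + 8/22 * 0.74
= 0.7841
chi = 1.99 - 0.7841
= 1.2059

1.2059


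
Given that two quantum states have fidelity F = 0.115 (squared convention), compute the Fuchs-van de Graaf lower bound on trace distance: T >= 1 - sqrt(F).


Fuchs-van de Graaf (squared-fidelity convention): 1 - sqrt(F) <= T <= sqrt(1 - F).
Lower bound: T >= 1 - sqrt(F)
sqrt(F) = sqrt(0.115) = 0.3391
T >= 1 - 0.3391
T >= 0.6609

0.6609


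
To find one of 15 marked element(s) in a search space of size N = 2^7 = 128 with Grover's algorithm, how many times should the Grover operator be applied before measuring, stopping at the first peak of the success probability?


After j Grover iterations the success probability is P(j) = sin^2((2j+1)*theta), where sin(theta) = sqrt(k/N).
N = 2^7 = 128, k = 15
sin(theta) = sqrt(k/N) = 0.3423265984
theta = arcsin(sqrt(k/N)) = 0.3493919925 rad
P(j) reaches its first maximum when (2j+1)*theta is as close as possible to pi/2, i.e. j = round(pi/(4*theta) - 1/2).
pi/(4*theta) - 1/2 = 1.7479
(For comparison, the common estimate pi/4 * sqrt(N/k) = 2.2943; the exact maximiser is used here.)
Optimal iterations = 2

2


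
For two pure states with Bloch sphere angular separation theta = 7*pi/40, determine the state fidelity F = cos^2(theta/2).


For states separated by angle theta on Bloch sphere:
F = cos^2(theta/2)
theta = 7*pi/40 = 0.5498
theta/2 = 0.2749
cos(theta/2) = 0.9625
F = 0.9263

0.9263


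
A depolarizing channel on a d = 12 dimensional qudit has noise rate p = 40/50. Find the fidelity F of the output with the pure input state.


F = (1-p) + p/d
= (1 - 0.8000) + 0.8000/12
= 0.2000 + 0.0667
= 0.2667

0.2667


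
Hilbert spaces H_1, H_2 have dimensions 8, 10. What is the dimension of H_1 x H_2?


dim(H_1 x H_2) = 8 * 10
= 80

80


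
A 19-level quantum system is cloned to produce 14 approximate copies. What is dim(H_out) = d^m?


Output space = H^(tensor 14) where dim(H) = 19
dim = 19^14
= 361 (after 2 factors)
= 6859 (after 3 factors)
= 130321 (after 4 factors)
= 2476099 (after 5 factors)
= 47045881 (after 6 factors)
= 893871739 (after 7 factors)
= 16983563041 (after 8 factors)
= 322687697779 (after 9 factors)
= 6131066257801 (after 10 factors)
= 116490258898219 (after 11 factors)
= 2213314919066161 (after 12 factors)
= 42052983462257059 (after 13 factors)
= 799006685782884121 (after 14 factors)
= 799006685782884121

799006685782884121


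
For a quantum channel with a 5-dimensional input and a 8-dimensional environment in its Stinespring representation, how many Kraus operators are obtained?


Tracing out the environment in an orthonormal basis {|i>_E} gives Kraus operators K_i = <i|_E U |0>_E.
Number of Kraus operators = dim(H_env) = d_env
= 8

8


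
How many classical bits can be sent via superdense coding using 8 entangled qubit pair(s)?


Superdense coding allows 2 classical bits per shared entangled pair.
8 pair(s) -> 2 * 8 = 16 classical bits

16


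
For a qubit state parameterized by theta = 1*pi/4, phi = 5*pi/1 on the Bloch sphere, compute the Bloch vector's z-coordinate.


theta = 0.7854, phi = 15.7080
r_z = cos(theta) = 0.7071

0.7071


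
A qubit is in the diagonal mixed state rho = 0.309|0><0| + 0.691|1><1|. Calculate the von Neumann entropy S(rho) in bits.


S = -p*log2(p) - (1-p)*log2(1-p)
p = 0.3090, 1-p = 0.6910
= -0.3090 * log2(0.3090) - 0.6910 * log2(0.6910)
= -(-0.5235) - (-0.3685)
= 0.8920

0.8920


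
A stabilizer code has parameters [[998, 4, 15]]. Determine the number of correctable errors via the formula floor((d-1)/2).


Code parameters: [[998, 4, 15]], distance d = 15.
Number of correctable errors = floor((d-1)/2)
= floor((15 - 1)/2)
= floor(14/2)
= 7

7


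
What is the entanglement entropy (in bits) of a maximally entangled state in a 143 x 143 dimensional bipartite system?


For a maximally entangled state in d x d:
S = log2(d) = log2(143)
= 7.1599

7.1599


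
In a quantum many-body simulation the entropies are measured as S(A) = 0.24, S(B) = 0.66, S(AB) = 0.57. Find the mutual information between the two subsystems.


I(A:B) = S(A) + S(B) - S(AB)
= 0.24 + 0.66 - 0.57
= 0.3300

0.3300


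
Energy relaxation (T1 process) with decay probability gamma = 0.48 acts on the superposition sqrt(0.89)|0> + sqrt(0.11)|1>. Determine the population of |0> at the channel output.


For amplitude damping with parameter gamma on state sqrt(a)|0> + sqrt(b)|1>:
alpha^2 = 0.89, beta^2 = 0.11
P(|0>) = alpha^2 + gamma * beta^2
= 0.89 + 0.48 * 0.11
= 0.89 + 0.0528
= 0.9428

0.9428


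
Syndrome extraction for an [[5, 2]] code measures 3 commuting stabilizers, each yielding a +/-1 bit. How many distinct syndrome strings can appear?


Each stabilizer generator gives a binary (+1 or -1) measurement outcome.
With 3 independent generators:
Total syndromes = 2^3
= 8

8


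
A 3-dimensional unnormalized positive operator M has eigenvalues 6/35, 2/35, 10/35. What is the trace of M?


tr(M) = sum of eigenvalues
= 6/35 + 2/35 + 10/35
= 18/35
= 0.5143

0.5143


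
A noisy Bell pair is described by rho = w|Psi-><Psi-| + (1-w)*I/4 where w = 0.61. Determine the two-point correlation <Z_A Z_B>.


|Psi-> = (|01> - |10>)/sqrt(2)
For the pure Bell state, <Z_A Z_B> = -1 (Bell-state Pauli correlator).
The maximally-mixed part I/4 has tr(I/4 * P tensor P) = 0 for any traceless Pauli P.
So <Z_A Z_B>_rho = w * (-1) + (1 - w) * 0
= 0.61 * (-1)
= -0.6100

-0.6100


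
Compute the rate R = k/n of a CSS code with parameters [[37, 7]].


Code rate R = k/n
= 7/37
= 0.1892

0.1892


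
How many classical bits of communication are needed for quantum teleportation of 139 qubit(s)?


Quantum teleportation requires 2 classical bits per qubit teleported.
139 qubit(s) -> 2 * 139 = 278 classical bits

278


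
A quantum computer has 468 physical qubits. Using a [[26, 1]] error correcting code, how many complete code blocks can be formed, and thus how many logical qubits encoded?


Each code block uses 26 physical qubits for 1 logical qubit(s).
Number of complete blocks = floor(468 / 26) = 18
Logical qubits = 18 * 1
= 18

18


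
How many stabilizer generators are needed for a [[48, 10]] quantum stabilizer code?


For an [[n,k]] stabilizer code:
Number of stabilizer generators = n - k
= 48 - 10
= 38

38


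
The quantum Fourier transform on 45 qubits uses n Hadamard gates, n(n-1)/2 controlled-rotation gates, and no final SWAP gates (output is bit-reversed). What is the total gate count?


Hadamard gates: 45
Controlled rotations: n*(n-1)/2 = 45*44/2 = 990
SWAP gates: 0 (omitted)
Total = 45 + 990
= 1035

1035


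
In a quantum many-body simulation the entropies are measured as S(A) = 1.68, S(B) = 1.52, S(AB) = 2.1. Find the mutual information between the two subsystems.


I(A:B) = S(A) + S(B) - S(AB)
= 1.68 + 1.52 - 2.1
= 1.1000

1.1000


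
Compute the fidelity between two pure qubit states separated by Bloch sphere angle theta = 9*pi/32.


For states separated by angle theta on Bloch sphere:
F = cos^2(theta/2)
theta = 9*pi/32 = 0.8836
theta/2 = 0.4418
cos(theta/2) = 0.9040
F = 0.8172

0.8172


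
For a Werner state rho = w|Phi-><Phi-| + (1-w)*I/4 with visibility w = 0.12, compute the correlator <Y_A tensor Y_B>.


|Phi-> = (|00> - |11>)/sqrt(2)
For the pure Bell state, <Y_A Y_B> = +1 (Bell-state Pauli correlator).
The maximally-mixed part I/4 has tr(I/4 * P tensor P) = 0 for any traceless Pauli P.
So <Y_A Y_B>_rho = w * (+1) + (1 - w) * 0
= 0.12 * (+1)
= 0.1200

0.1200


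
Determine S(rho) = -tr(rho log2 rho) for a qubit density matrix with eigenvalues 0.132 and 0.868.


S = -p*log2(p) - (1-p)*log2(1-p)
p = 0.1320, 1-p = 0.8680
= -0.1320 * log2(0.1320) - 0.8680 * log2(0.8680)
= -(-0.3856) - (-0.1773)
= 0.5629

0.5629


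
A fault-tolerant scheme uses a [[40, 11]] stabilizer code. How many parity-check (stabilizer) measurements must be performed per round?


For an [[n,k]] stabilizer code:
Number of stabilizer generators = n - k
= 40 - 11
= 29

29


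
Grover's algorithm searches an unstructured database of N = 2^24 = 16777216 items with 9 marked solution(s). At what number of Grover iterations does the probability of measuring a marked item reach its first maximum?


After j Grover iterations the success probability is P(j) = sin^2((2j+1)*theta), where sin(theta) = sqrt(k/N).
N = 2^24 = 16777216, k = 9
sin(theta) = sqrt(k/N) = 0.000732421875
theta = arcsin(sqrt(k/N)) = 0.0007324219405 rad
P(j) reaches its first maximum when (2j+1)*theta is as close as possible to pi/2, i.e. j = round(pi/(4*theta) - 1/2).
pi/(4*theta) - 1/2 = 1071.8302
(For comparison, the common estimate pi/4 * sqrt(N/k) = 1072.3303; the exact maximiser is used here.)
Optimal iterations = 1072

1072


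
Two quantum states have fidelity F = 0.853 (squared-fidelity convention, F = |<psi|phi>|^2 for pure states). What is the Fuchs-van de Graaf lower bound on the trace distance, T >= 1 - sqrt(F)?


Fuchs-van de Graaf (squared-fidelity convention): 1 - sqrt(F) <= T <= sqrt(1 - F).
Lower bound: T >= 1 - sqrt(F)
sqrt(F) = sqrt(0.853) = 0.9236
T >= 1 - 0.9236
T >= 0.0764

0.0764


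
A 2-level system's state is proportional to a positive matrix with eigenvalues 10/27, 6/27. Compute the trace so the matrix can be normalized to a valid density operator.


tr(M) = sum of eigenvalues
= 10/27 + 6/27
= 16/27
= 0.5926

0.5926


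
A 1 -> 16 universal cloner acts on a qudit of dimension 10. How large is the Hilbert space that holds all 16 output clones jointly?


Output space = H^(tensor 16) where dim(H) = 10
dim = 10^16
= 100 (after 2 factors)
= 1000 (after 3 factors)
= 10000 (after 4 factors)
= 100000 (after 5 factors)
= 1000000 (after 6 factors)
= 10000000 (after 7 factors)
= 100000000 (after 8 factors)
= 1000000000 (after 9 factors)
= 10000000000 (after 10 factors)
= 100000000000 (after 11 factors)
= 1000000000000 (after 12 factors)
= 10000000000000 (after 13 factors)
= 100000000000000 (after 14 factors)
= 1000000000000000 (after 15 factors)
= 10000000000000000 (after 16 factors)
= 10000000000000000

10000000000000000


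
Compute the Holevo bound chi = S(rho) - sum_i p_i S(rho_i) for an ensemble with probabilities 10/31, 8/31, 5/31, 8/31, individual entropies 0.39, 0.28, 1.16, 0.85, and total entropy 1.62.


chi = S(rho) - sum_i p_i * S(rho_i)
Weighted entropy = 10/31 * 0.39 + 8/31 * 0.28 + 5/31 * 1.16 + 8/31 * 0.85
= 0.6045
chi = 1.62 - 0.6045
= 1.0155

1.0155


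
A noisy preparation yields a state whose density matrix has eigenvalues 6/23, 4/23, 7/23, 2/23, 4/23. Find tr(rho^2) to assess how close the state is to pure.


tr(rho^2) = sum of eigenvalues squared
= (6/23)^2 + (4/23)^2 + (7/23)^2 + (2/23)^2 + (4/23)^2
= (36 + 16 + 49 + 4 + 16) / 529
= 121/529
= 0.2287

0.2287


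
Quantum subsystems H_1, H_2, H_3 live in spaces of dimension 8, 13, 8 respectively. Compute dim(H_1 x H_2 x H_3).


dim(H_1 x H_2 x H_3) = 8 * 13 * 8
= 104 * 8
= 832

832


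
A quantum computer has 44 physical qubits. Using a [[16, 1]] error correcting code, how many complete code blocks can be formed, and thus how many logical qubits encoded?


Each code block uses 16 physical qubits for 1 logical qubit(s).
Number of complete blocks = floor(44 / 16) = 2
Logical qubits = 2 * 1
= 2

2


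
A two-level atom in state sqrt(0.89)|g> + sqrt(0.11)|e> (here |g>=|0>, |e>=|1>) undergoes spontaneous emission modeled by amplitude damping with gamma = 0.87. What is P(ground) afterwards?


For amplitude damping with parameter gamma on state sqrt(a)|0> + sqrt(b)|1>:
alpha^2 = 0.89, beta^2 = 0.11
P(|0>) = alpha^2 + gamma * beta^2
= 0.89 + 0.87 * 0.11
= 0.89 + 0.0957
= 0.9857

0.9857


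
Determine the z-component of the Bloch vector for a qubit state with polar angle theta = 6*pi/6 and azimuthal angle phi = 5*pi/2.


theta = 3.1416, phi = 7.8540
r_z = cos(theta) = -1.0000

-1.0000


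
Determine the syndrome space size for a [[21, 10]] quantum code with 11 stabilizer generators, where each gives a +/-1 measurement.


Each stabilizer generator gives a binary (+1 or -1) measurement outcome.
With 11 independent generators:
Total syndromes = 2^11
= 2048

2048


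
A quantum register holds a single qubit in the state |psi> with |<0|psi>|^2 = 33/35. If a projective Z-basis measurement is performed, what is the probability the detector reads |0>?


|alpha|^2 = 33/35 = 0.9429
|beta|^2 = 1 - 33/35 = 2/35 = 0.0571
P(|0>) = |alpha|^2 = 0.9429

0.9429


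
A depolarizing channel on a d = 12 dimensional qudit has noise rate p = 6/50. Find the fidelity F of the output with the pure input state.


F = (1-p) + p/d
= (1 - 0.1200) + 0.1200/12
= 0.8800 + 0.0100
= 0.8900

0.8900


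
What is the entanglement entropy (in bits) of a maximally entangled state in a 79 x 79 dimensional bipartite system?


For a maximally entangled state in d x d:
S = log2(d) = log2(79)
= 6.3038

6.3038


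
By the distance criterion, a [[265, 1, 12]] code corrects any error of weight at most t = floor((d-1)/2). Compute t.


Code parameters: [[265, 1, 12]], distance d = 12.
Number of correctable errors = floor((d-1)/2)
= floor((12 - 1)/2)
= floor(11/2)
= 5

5


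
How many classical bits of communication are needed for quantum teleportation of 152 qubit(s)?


Quantum teleportation requires 2 classical bits per qubit teleported.
152 qubit(s) -> 2 * 152 = 304 classical bits

304


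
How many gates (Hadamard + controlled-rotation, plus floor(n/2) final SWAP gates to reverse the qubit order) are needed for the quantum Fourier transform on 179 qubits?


Hadamard gates: 179
Controlled rotations: n*(n-1)/2 = 179*178/2 = 15931
SWAP gates: floor(n/2) = floor(179/2) = 89
Total = 179 + 15931 + 89
= 16199

16199


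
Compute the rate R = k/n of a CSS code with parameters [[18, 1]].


Code rate R = k/n
= 1/18
= 0.0556

0.0556


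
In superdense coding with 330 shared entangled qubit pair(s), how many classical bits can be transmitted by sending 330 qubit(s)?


Superdense coding allows 2 classical bits per shared entangled pair.
330 pair(s) -> 2 * 330 = 660 classical bits

660


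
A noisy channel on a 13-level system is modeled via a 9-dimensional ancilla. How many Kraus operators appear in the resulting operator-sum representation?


Tracing out the environment in an orthonormal basis {|i>_E} gives Kraus operators K_i = <i|_E U |0>_E.
Number of Kraus operators = dim(H_env) = d_env
= 9

9


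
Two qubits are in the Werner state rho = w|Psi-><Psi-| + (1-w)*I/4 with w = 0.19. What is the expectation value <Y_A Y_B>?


|Psi-> = (|01> - |10>)/sqrt(2)
For the pure Bell state, <Y_A Y_B> = -1 (Bell-state Pauli correlator).
The maximally-mixed part I/4 has tr(I/4 * P tensor P) = 0 for any traceless Pauli P.
So <Y_A Y_B>_rho = w * (-1) + (1 - w) * 0
= 0.19 * (-1)
= -0.1900

-0.1900


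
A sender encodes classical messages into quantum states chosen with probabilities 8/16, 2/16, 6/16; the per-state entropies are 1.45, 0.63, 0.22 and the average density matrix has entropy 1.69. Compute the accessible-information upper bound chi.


chi = S(rho) - sum_i p_i * S(rho_i)
Weighted entropy = 8/16 * 1.45 + 2/16 * 0.63 + 6/16 * 0.22
= 0.8862
chi = 1.69 - 0.8862
= 0.8037

0.8037


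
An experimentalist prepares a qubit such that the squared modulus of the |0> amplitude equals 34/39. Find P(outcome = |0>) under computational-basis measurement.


|alpha|^2 = 34/39 = 0.8718
|beta|^2 = 1 - 34/39 = 5/39 = 0.1282
P(|0>) = |alpha|^2 = 0.8718

0.8718


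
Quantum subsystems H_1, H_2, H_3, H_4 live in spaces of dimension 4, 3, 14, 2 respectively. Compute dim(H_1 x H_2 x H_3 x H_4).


dim(H_1 x H_2 x H_3 x H_4) = 4 * 3 * 14 * 2
= 12 * 14 * 2
= 168 * 2
= 336

336


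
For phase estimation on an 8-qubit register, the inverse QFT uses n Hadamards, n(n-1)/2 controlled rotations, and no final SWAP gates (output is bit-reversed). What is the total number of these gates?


Hadamard gates: 8
Controlled rotations: n*(n-1)/2 = 8*7/2 = 28
SWAP gates: 0 (omitted)
Total = 8 + 28
= 36

36


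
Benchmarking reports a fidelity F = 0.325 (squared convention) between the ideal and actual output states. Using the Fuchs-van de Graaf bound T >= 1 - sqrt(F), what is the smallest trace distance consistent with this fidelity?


Fuchs-van de Graaf (squared-fidelity convention): 1 - sqrt(F) <= T <= sqrt(1 - F).
Lower bound: T >= 1 - sqrt(F)
sqrt(F) = sqrt(0.325) = 0.5701
T >= 1 - 0.5701
T >= 0.4299

0.4299


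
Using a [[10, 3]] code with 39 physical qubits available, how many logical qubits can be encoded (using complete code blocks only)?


Each code block uses 10 physical qubits for 3 logical qubit(s).
Number of complete blocks = floor(39 / 10) = 3
Logical qubits = 3 * 3
= 9

9


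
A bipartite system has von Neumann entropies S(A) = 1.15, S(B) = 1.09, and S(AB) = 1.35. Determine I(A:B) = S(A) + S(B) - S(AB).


I(A:B) = S(A) + S(B) - S(AB)
= 1.15 + 1.09 - 1.35
= 0.8900

0.8900


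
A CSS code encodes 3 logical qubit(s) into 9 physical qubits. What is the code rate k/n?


Code rate R = k/n
= 3/9
= 0.3333

0.3333


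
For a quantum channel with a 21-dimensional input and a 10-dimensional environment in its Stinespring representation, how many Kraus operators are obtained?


Tracing out the environment in an orthonormal basis {|i>_E} gives Kraus operators K_i = <i|_E U |0>_E.
Number of Kraus operators = dim(H_env) = d_env
= 10

10


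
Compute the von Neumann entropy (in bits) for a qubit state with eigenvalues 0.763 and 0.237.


S = -p*log2(p) - (1-p)*log2(1-p)
p = 0.7630, 1-p = 0.2370
= -0.7630 * log2(0.7630) - 0.2370 * log2(0.2370)
= -(-0.2978) - (-0.4923)
= 0.7900

0.7900


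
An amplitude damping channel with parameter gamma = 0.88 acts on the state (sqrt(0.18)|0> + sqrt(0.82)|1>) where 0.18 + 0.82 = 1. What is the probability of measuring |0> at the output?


For amplitude damping with parameter gamma on state sqrt(a)|0> + sqrt(b)|1>:
alpha^2 = 0.18, beta^2 = 0.82
P(|0>) = alpha^2 + gamma * beta^2
= 0.18 + 0.88 * 0.82
= 0.18 + 0.7216
= 0.9016

0.9016


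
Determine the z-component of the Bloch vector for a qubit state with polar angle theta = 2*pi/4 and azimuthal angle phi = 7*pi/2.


theta = 1.5708, phi = 10.9956
r_z = cos(theta) = 0.0000

0.0000


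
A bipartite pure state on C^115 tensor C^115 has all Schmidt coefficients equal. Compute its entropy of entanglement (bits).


For a maximally entangled state in d x d:
S = log2(d) = log2(115)
= 6.8455

6.8455


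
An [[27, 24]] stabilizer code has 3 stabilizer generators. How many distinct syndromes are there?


Each stabilizer generator gives a binary (+1 or -1) measurement outcome.
With 3 independent generators:
Total syndromes = 2^3
= 8

8


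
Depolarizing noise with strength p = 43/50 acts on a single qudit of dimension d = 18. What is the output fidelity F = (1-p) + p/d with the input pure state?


F = (1-p) + p/d
= (1 - 0.8600) + 0.8600/18
= 0.1400 + 0.0478
= 0.1878

0.1878


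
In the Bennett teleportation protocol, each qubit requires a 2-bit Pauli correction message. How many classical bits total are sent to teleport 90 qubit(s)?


Quantum teleportation requires 2 classical bits per qubit teleported.
90 qubit(s) -> 2 * 90 = 180 classical bits

180


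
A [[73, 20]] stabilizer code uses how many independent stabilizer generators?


For an [[n,k]] stabilizer code:
Number of stabilizer generators = n - k
= 73 - 20
= 53

53


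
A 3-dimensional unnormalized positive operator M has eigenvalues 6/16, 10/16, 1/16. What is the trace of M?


tr(M) = sum of eigenvalues
= 6/16 + 10/16 + 1/16
= 17/16
= 1.0625

1.0625


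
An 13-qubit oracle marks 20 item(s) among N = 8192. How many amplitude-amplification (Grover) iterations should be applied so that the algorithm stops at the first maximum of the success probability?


After j Grover iterations the success probability is P(j) = sin^2((2j+1)*theta), where sin(theta) = sqrt(k/N).
N = 2^13 = 8192, k = 20
sin(theta) = sqrt(k/N) = 0.04941058844
theta = arcsin(sqrt(k/N)) = 0.04943071578 rad
P(j) reaches its first maximum when (2j+1)*theta is as close as possible to pi/2, i.e. j = round(pi/(4*theta) - 1/2).
pi/(4*theta) - 1/2 = 15.3889
(For comparison, the common estimate pi/4 * sqrt(N/k) = 15.8953; the exact maximiser is used here.)
Optimal iterations = 15

15


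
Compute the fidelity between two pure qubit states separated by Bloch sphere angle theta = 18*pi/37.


For states separated by angle theta on Bloch sphere:
F = cos^2(theta/2)
theta = 18*pi/37 = 1.5283
theta/2 = 0.7642
cos(theta/2) = 0.7220
F = 0.5212

0.5212


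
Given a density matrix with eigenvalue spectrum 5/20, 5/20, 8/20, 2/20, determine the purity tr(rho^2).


tr(rho^2) = sum of eigenvalues squared
= (5/20)^2 + (5/20)^2 + (8/20)^2 + (2/20)^2
= (25 + 25 + 64 + 4) / 400
= 118/400
= 0.2950

0.2950


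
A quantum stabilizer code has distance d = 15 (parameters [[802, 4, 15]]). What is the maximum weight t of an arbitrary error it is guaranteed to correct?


Code parameters: [[802, 4, 15]], distance d = 15.
Number of correctable errors = floor((d-1)/2)
= floor((15 - 1)/2)
= floor(14/2)
= 7

7


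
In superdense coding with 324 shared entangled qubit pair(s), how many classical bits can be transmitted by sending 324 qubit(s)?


Superdense coding allows 2 classical bits per shared entangled pair.
324 pair(s) -> 2 * 324 = 648 classical bits

648


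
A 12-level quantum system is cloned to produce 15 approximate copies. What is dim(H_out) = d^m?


Output space = H^(tensor 15) where dim(H) = 12
dim = 12^15
= 144 (after 2 factors)
= 1728 (after 3 factors)
= 20736 (after 4 factors)
= 248832 (after 5 factors)
= 2985984 (after 6 factors)
= 35831808 (after 7 factors)
= 429981696 (after 8 factors)
= 5159780352 (after 9 factors)
= 61917364224 (after 10 factors)
= 743008370688 (after 11 factors)
= 8916100448256 (after 12 factors)
= 106993205379072 (after 13 factors)
= 1283918464548864 (after 14 factors)
= 15407021574586368 (after 15 factors)
= 15407021574586368

15407021574586368


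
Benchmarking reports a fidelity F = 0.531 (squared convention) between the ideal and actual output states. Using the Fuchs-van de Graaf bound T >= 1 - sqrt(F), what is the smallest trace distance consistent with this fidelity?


Fuchs-van de Graaf (squared-fidelity convention): 1 - sqrt(F) <= T <= sqrt(1 - F).
Lower bound: T >= 1 - sqrt(F)
sqrt(F) = sqrt(0.531) = 0.7287
T >= 1 - 0.7287
T >= 0.2713

0.2713


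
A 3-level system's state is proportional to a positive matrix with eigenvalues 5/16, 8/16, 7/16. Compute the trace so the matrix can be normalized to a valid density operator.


tr(M) = sum of eigenvalues
= 5/16 + 8/16 + 7/16
= 20/16
= 1.2500

1.2500


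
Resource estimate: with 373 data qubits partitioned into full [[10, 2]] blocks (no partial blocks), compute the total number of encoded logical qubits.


Each code block uses 10 physical qubits for 2 logical qubit(s).
Number of complete blocks = floor(373 / 10) = 37
Logical qubits = 37 * 2
= 74

74


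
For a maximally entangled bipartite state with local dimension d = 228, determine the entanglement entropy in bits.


For a maximally entangled state in d x d:
S = log2(d) = log2(228)
= 7.8329

7.8329


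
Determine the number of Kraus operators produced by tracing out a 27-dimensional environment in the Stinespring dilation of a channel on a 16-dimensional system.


Tracing out the environment in an orthonormal basis {|i>_E} gives Kraus operators K_i = <i|_E U |0>_E.
Number of Kraus operators = dim(H_env) = d_env
= 27

27


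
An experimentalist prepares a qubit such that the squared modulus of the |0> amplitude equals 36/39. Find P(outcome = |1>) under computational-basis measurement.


|alpha|^2 = 36/39 = 0.9231
|beta|^2 = 1 - 36/39 = 3/39 = 0.0769
P(|1>) = |beta|^2 = 0.0769

0.0769


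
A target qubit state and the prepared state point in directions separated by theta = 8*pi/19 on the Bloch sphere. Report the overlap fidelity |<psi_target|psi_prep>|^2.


For states separated by angle theta on Bloch sphere:
F = cos^2(theta/2)
theta = 8*pi/19 = 1.3228
theta/2 = 0.6614
cos(theta/2) = 0.7891
F = 0.6227

0.6227


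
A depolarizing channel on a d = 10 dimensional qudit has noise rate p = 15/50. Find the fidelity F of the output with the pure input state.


F = (1-p) + p/d
= (1 - 0.3000) + 0.3000/10
= 0.7000 + 0.0300
= 0.7300

0.7300


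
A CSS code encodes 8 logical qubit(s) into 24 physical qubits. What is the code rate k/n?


Code rate R = k/n
= 8/24
= 0.3333

0.3333


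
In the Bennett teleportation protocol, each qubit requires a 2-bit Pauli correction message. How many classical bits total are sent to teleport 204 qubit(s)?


Quantum teleportation requires 2 classical bits per qubit teleported.
204 qubit(s) -> 2 * 204 = 408 classical bits

408


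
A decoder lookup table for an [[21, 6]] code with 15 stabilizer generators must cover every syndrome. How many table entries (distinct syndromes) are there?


Each stabilizer generator gives a binary (+1 or -1) measurement outcome.
With 15 independent generators:
Total syndromes = 2^15
= 32768

32768


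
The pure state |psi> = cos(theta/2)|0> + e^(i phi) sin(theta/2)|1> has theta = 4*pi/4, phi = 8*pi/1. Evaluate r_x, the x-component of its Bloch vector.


theta = 3.1416, phi = 25.1327
r_x = sin(theta)*cos(phi) = 0.0000 * 1.0000
r_x = 0.0000

0.0000


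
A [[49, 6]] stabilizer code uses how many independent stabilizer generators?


For an [[n,k]] stabilizer code:
Number of stabilizer generators = n - k
= 49 - 6
= 43

43


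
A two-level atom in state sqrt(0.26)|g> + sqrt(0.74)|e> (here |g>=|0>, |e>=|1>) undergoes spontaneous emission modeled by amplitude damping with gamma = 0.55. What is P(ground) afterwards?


For amplitude damping with parameter gamma on state sqrt(a)|0> + sqrt(b)|1>:
alpha^2 = 0.26, beta^2 = 0.74
P(|0>) = alpha^2 + gamma * beta^2
= 0.26 + 0.55 * 0.74
= 0.26 + 0.4070
= 0.6670

0.6670


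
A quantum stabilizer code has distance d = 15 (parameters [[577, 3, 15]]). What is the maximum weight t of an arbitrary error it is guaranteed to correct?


Code parameters: [[577, 3, 15]], distance d = 15.
Number of correctable errors = floor((d-1)/2)
= floor((15 - 1)/2)
= floor(14/2)
= 7

7


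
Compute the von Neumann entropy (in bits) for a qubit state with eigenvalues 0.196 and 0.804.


S = -p*log2(p) - (1-p)*log2(1-p)
p = 0.1960, 1-p = 0.8040
= -0.1960 * log2(0.1960) - 0.8040 * log2(0.8040)
= -(-0.4608) - (-0.2530)
= 0.7139

0.7139


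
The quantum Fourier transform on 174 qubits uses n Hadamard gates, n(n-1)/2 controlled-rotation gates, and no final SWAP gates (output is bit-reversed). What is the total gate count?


Hadamard gates: 174
Controlled rotations: n*(n-1)/2 = 174*173/2 = 15051
SWAP gates: 0 (omitted)
Total = 174 + 15051
= 15225

15225


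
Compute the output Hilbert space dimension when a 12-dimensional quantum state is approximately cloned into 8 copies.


Output space = H^(tensor 8) where dim(H) = 12
dim = 12^8
= 144 (after 2 factors)
= 1728 (after 3 factors)
= 20736 (after 4 factors)
= 248832 (after 5 factors)
= 2985984 (after 6 factors)
= 35831808 (after 7 factors)
= 429981696 (after 8 factors)
= 429981696

429981696


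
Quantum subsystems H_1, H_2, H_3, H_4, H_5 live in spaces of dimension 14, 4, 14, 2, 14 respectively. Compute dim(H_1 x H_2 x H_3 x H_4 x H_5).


dim(H_1 x H_2 x H_3 x H_4 x H_5) = 14 * 4 * 14 * 2 * 14
= 56 * 14 * 2 * 14
= 784 * 2 * 14
= 1568 * 14
= 21952

21952


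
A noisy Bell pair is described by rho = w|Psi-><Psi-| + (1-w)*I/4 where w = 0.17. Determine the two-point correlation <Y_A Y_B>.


|Psi-> = (|01> - |10>)/sqrt(2)
For the pure Bell state, <Y_A Y_B> = -1 (Bell-state Pauli correlator).
The maximally-mixed part I/4 has tr(I/4 * P tensor P) = 0 for any traceless Pauli P.
So <Y_A Y_B>_rho = w * (-1) + (1 - w) * 0
= 0.17 * (-1)
= -0.1700

-0.1700


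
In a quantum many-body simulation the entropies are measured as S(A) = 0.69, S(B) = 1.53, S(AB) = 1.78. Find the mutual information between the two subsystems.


I(A:B) = S(A) + S(B) - S(AB)
= 0.69 + 1.53 - 1.78
= 0.4400

0.4400


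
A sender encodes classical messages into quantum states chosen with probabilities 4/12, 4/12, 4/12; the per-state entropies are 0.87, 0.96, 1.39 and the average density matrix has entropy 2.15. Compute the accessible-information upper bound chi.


chi = S(rho) - sum_i p_i * S(rho_i)
Weighted entropy = 4/12 * 0.87 + 4/12 * 0.96 + 4/12 * 1.39
= 1.0733
chi = 2.15 - 1.0733
= 1.0767

1.0767


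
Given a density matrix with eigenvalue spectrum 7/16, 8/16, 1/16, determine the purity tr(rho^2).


tr(rho^2) = sum of eigenvalues squared
= (7/16)^2 + (8/16)^2 + (1/16)^2
= (49 + 64 + 1) / 256
= 114/256
= 0.4453

0.4453


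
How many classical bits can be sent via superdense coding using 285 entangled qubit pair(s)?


Superdense coding allows 2 classical bits per shared entangled pair.
285 pair(s) -> 2 * 285 = 570 classical bits

570


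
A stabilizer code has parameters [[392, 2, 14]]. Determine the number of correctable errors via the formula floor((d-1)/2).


Code parameters: [[392, 2, 14]], distance d = 14.
Number of correctable errors = floor((d-1)/2)
= floor((14 - 1)/2)
= floor(13/2)
= 6

6


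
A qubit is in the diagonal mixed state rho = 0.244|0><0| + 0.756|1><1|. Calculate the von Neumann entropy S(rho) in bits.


S = -p*log2(p) - (1-p)*log2(1-p)
p = 0.2440, 1-p = 0.7560
= -0.2440 * log2(0.2440) - 0.7560 * log2(0.7560)
= -(-0.4966) - (-0.3051)
= 0.8016

0.8016


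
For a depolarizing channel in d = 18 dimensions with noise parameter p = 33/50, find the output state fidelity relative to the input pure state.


F = (1-p) + p/d
= (1 - 0.6600) + 0.6600/18
= 0.3400 + 0.0367
= 0.3767

0.3767


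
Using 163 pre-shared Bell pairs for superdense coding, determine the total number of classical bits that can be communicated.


Superdense coding allows 2 classical bits per shared entangled pair.
163 pair(s) -> 2 * 163 = 326 classical bits

326


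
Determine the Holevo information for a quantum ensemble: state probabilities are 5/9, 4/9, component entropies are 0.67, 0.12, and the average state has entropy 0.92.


chi = S(rho) - sum_i p_i * S(rho_i)
Weighted entropy = 5/9 * 0.67 + 4/9 * 0.12
= 0.4256
chi = 0.92 - 0.4256
= 0.4944

0.4944


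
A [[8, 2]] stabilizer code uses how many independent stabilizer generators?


For an [[n,k]] stabilizer code:
Number of stabilizer generators = n - k
= 8 - 2
= 6

6


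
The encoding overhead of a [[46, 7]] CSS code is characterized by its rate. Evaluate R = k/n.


Code rate R = k/n
= 7/46
= 0.1522

0.1522


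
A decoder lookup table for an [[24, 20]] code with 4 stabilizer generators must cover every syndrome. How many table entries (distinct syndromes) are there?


Each stabilizer generator gives a binary (+1 or -1) measurement outcome.
With 4 independent generators:
Total syndromes = 2^4
= 16

16


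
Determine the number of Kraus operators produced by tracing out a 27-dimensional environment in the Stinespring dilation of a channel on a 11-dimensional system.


Tracing out the environment in an orthonormal basis {|i>_E} gives Kraus operators K_i = <i|_E U |0>_E.
Number of Kraus operators = dim(H_env) = d_env
= 27

27


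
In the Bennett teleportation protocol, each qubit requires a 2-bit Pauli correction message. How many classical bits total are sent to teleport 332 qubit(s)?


Quantum teleportation requires 2 classical bits per qubit teleported.
332 qubit(s) -> 2 * 332 = 664 classical bits

664


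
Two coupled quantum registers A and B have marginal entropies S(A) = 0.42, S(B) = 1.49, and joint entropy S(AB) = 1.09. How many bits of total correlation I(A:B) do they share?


I(A:B) = S(A) + S(B) - S(AB)
= 0.42 + 1.49 - 1.09
= 0.8200

0.8200


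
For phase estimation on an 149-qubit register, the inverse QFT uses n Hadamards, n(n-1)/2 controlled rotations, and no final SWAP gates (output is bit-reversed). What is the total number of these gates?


Hadamard gates: 149
Controlled rotations: n*(n-1)/2 = 149*148/2 = 11026
SWAP gates: 0 (omitted)
Total = 149 + 11026
= 11175

11175


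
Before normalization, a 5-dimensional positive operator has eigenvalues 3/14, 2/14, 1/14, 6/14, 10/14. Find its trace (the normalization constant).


tr(M) = sum of eigenvalues
= 3/14 + 2/14 + 1/14 + 6/14 + 10/14
= 22/14
= 1.5714

1.5714


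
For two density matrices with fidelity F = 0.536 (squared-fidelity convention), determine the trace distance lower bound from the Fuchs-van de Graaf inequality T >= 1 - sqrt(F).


Fuchs-van de Graaf (squared-fidelity convention): 1 - sqrt(F) <= T <= sqrt(1 - F).
Lower bound: T >= 1 - sqrt(F)
sqrt(F) = sqrt(0.536) = 0.7321
T >= 1 - 0.7321
T >= 0.2679

0.2679


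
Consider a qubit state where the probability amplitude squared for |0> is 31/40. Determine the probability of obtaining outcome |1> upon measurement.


|alpha|^2 = 31/40 = 0.7750
|beta|^2 = 1 - 31/40 = 9/40 = 0.2250
P(|1>) = |beta|^2 = 0.2250

0.2250


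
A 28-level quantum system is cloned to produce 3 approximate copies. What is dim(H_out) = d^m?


Output space = H^(tensor 3) where dim(H) = 28
dim = 28^3
= 784 (after 2 factors)
= 21952 (after 3 factors)
= 21952

21952


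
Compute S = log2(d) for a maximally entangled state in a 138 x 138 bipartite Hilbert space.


For a maximally entangled state in d x d:
S = log2(d) = log2(138)
= 7.1085

7.1085


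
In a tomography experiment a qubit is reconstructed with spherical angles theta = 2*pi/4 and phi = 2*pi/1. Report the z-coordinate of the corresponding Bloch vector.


theta = 1.5708, phi = 6.2832
r_z = cos(theta) = 0.0000

0.0000


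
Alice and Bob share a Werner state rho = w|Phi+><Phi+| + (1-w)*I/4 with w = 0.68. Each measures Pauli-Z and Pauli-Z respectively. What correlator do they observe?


|Phi+> = (|00> + |11>)/sqrt(2)
For the pure Bell state, <Z_A Z_B> = +1 (Bell-state Pauli correlator).
The maximally-mixed part I/4 has tr(I/4 * P tensor P) = 0 for any traceless Pauli P.
So <Z_A Z_B>_rho = w * (+1) + (1 - w) * 0
= 0.68 * (+1)
= 0.6800

0.6800


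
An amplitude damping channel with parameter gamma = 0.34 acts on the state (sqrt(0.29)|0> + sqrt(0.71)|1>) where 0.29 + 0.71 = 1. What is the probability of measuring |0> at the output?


For amplitude damping with parameter gamma on state sqrt(a)|0> + sqrt(b)|1>:
alpha^2 = 0.29, beta^2 = 0.71
P(|0>) = alpha^2 + gamma * beta^2
= 0.29 + 0.34 * 0.71
= 0.29 + 0.2414
= 0.5314

0.5314


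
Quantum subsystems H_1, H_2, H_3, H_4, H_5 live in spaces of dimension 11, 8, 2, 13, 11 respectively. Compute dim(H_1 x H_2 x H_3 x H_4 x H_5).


dim(H_1 x H_2 x H_3 x H_4 x H_5) = 11 * 8 * 2 * 13 * 11
= 88 * 2 * 13 * 11
= 176 * 13 * 11
= 2288 * 11
= 25168

25168


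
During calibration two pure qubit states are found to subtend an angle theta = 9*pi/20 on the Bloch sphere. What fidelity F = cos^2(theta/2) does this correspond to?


For states separated by angle theta on Bloch sphere:
F = cos^2(theta/2)
theta = 9*pi/20 = 1.4137
theta/2 = 0.7069
cos(theta/2) = 0.7604
F = 0.5782

0.5782


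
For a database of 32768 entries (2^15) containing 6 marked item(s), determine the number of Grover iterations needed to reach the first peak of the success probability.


After j Grover iterations the success probability is P(j) = sin^2((2j+1)*theta), where sin(theta) = sqrt(k/N).
N = 2^15 = 32768, k = 6
sin(theta) = sqrt(k/N) = 0.01353164693
theta = arcsin(sqrt(k/N)) = 0.01353205992 rad
P(j) reaches its first maximum when (2j+1)*theta is as close as possible to pi/2, i.e. j = round(pi/(4*theta) - 1/2).
pi/(4*theta) - 1/2 = 57.5398
(For comparison, the common estimate pi/4 * sqrt(N/k) = 58.0416; the exact maximiser is used here.)
Optimal iterations = 58

58


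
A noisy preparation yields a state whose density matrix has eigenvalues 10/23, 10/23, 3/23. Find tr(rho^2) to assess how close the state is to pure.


tr(rho^2) = sum of eigenvalues squared
= (10/23)^2 + (10/23)^2 + (3/23)^2
= (100 + 100 + 9) / 529
= 209/529
= 0.3951

0.3951


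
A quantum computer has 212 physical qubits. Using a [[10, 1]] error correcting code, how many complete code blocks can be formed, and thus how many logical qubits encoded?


Each code block uses 10 physical qubits for 1 logical qubit(s).
Number of complete blocks = floor(212 / 10) = 21
Logical qubits = 21 * 1
= 21

21


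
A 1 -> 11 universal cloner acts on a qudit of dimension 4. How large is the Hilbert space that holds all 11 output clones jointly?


Output space = H^(tensor 11) where dim(H) = 4
dim = 4^11
= 16 (after 2 factors)
= 64 (after 3 factors)
= 256 (after 4 factors)
= 1024 (after 5 factors)
= 4096 (after 6 factors)
= 16384 (after 7 factors)
= 65536 (after 8 factors)
= 262144 (after 9 factors)
= 1048576 (after 10 factors)
= 4194304 (after 11 factors)
= 4194304

4194304


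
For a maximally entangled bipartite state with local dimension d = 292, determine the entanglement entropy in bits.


For a maximally entangled state in d x d:
S = log2(d) = log2(292)
= 8.1898

8.1898


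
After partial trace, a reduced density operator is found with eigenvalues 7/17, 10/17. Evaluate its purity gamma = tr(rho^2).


tr(rho^2) = sum of eigenvalues squared
= (7/17)^2 + (10/17)^2
= (49 + 100) / 289
= 149/289
= 0.5156

0.5156


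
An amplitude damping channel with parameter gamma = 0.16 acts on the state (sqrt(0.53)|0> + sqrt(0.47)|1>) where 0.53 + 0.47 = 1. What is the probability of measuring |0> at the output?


For amplitude damping with parameter gamma on state sqrt(a)|0> + sqrt(b)|1>:
alpha^2 = 0.53, beta^2 = 0.47
P(|0>) = alpha^2 + gamma * beta^2
= 0.53 + 0.16 * 0.47
= 0.53 + 0.0752
= 0.6052

0.6052


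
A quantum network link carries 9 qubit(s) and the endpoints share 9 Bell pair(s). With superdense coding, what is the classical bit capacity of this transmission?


Superdense coding allows 2 classical bits per shared entangled pair.
9 pair(s) -> 2 * 9 = 18 classical bits

18


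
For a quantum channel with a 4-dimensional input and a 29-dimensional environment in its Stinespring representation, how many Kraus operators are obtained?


Tracing out the environment in an orthonormal basis {|i>_E} gives Kraus operators K_i = <i|_E U |0>_E.
Number of Kraus operators = dim(H_env) = d_env
= 29

29


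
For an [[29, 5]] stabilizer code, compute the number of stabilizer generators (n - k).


For an [[n,k]] stabilizer code:
Number of stabilizer generators = n - k
= 29 - 5
= 24

24


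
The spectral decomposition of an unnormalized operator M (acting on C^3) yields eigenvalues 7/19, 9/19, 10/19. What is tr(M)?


tr(M) = sum of eigenvalues
= 7/19 + 9/19 + 10/19
= 26/19
= 1.3684

1.3684


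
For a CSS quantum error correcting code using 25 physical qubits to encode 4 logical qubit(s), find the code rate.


Code rate R = k/n
= 4/25
= 0.1600

0.1600
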